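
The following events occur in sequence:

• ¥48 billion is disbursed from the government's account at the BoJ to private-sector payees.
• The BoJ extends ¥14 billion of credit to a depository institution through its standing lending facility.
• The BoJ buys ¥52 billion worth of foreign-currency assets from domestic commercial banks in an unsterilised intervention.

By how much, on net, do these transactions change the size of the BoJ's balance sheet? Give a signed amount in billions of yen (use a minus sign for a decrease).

+¥66 billion

Government spending ¥48 billion: only the composition of liabilities changes → 0.
Discount-window loan ¥14 billion: a BoJ asset is acquired → +¥14B.
FX purchase ¥52 billion: a BoJ asset is acquired → +¥52B.
Net: 0 + 14 + 52 = +¥66 billion.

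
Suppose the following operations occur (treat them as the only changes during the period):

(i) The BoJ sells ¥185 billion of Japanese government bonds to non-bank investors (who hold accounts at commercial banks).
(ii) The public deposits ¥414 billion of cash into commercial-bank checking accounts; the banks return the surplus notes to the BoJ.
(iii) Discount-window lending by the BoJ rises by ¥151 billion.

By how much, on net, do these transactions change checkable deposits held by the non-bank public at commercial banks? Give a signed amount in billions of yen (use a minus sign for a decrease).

Asset sale (to non-banks) ¥185 billion: non-bank counterparties' bank balances fall → −¥185B.
Currency deposit ¥414 billion: non-bank counterparties' bank balances rise → +¥414B.
Discount-window loan ¥151 billion: the counterparty is a bank, so public deposits are unchanged → 0.
Net: −185 + 414 + 0 = +¥229 billion.

+¥229 billion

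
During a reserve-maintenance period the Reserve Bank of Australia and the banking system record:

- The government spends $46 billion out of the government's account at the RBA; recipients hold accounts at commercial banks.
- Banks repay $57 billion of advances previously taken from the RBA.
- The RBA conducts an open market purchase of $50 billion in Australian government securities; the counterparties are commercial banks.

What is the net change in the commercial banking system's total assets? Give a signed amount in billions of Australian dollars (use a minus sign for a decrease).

-$11 billion

RBA balance sheet:
  Assets:      Securities +$50B, Loans to banks −$57B
  Liabilities: Bank reserves +$39B, Government deposits −$46B
Commercial banking system:
  Assets:      Reserves at CB +$39B, Securities −$50B
  Liabilities: Checkable deposits +$46B, Borrowings from CB −$57B
Change in total bank assets = -$11 billion.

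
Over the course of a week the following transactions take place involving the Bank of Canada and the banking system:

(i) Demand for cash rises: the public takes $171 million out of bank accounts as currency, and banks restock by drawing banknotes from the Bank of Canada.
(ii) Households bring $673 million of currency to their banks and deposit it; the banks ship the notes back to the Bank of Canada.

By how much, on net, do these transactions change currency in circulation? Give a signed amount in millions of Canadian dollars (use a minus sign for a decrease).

Currency withdrawal $171 million: notes leave the central bank → +$171M.
Currency deposit $673 million: notes return to the central bank → −$673M.
Net: 171 − 673 = -$502 million.

-$502 million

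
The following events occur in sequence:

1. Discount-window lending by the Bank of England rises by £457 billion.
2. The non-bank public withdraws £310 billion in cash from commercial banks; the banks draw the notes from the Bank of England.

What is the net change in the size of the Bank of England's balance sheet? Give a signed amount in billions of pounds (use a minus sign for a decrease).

+£457 billion

Discount-window loan £457 billion: a Bank of England asset is acquired → +£457B.
Currency withdrawal £310 billion: only the composition of liabilities changes → 0.
Net: 457 + 0 = +£457 billion.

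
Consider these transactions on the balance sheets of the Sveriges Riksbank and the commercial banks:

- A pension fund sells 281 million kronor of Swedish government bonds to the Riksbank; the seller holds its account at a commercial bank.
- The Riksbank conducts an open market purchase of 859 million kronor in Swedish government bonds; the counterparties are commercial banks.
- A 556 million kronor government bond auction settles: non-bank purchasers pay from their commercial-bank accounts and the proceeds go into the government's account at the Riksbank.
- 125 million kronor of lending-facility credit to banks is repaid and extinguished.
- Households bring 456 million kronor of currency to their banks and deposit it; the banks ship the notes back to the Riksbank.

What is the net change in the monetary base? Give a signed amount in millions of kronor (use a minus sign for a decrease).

Asset purchase (from non-banks) 281 million kronor: Riksbank balance sheet expands → +281M.
OMO purchase (from banks) 859 million kronor: Riksbank balance sheet expands → +859M.
Government account inflow 556 million kronor: reserves shift to a non-base liability → −556M.
Discount-window repayment 125 million kronor: Riksbank balance sheet contracts → −125M.
Currency deposit 456 million kronor: just a shift between currency and reserves — both are base money → 0.
Net: 281 + 859 − 556 − 125 + 0 = +459 million.

+459 million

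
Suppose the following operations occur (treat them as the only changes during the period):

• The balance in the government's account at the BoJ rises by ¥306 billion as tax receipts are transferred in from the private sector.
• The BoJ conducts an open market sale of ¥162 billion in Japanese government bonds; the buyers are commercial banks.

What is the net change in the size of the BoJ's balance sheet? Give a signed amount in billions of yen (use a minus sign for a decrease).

Government account inflow ¥306 billion: only the composition of liabilities changes → 0.
OMO sale (to banks) ¥162 billion: a BoJ asset is shed → −¥162B.
Net: 0 − 162 = -¥162 billion.

-¥162 billion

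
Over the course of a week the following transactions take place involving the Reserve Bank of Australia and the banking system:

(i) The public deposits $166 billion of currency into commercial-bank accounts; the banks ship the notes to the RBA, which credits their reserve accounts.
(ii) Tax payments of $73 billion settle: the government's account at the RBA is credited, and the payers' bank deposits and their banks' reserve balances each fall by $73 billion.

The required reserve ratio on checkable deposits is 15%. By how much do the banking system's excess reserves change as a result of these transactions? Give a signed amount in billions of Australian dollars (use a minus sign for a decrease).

+$79.05 billion

Currency deposit $166 billion: reserves +$166B, deposits +$166B.
Government account inflow $73 billion: reserves −$73B, deposits −$73B.
Totals: Δreserves = +$93B, Δdeposits = +$93B.
Δrequired reserves = 15% × +$93B = +$13.95B.
Δexcess reserves = Δreserves − Δrequired = +$93B − (+$13.95B) = +$79.05 billion.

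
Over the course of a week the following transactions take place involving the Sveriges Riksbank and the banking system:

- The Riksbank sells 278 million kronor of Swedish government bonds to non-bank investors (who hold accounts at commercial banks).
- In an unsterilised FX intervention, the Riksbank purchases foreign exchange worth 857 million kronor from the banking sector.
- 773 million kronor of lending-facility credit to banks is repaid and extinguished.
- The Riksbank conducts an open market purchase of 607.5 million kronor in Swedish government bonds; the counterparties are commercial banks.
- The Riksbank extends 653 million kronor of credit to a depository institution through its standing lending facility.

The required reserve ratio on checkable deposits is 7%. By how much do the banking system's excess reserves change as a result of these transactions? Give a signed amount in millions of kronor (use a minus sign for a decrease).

+1085.96 million

Asset sale (to non-banks) 278 million kronor: reserves −278M, deposits −278M.
FX purchase 857 million kronor: reserves +857M, deposits 0.
Discount-window repayment 773 million kronor: reserves −773M, deposits 0.
OMO purchase (from banks) 607.5 million kronor: reserves +607.5M, deposits 0.
Discount-window loan 653 million kronor: reserves +653M, deposits 0.
Totals: Δreserves = +1066.5M, Δdeposits = −278M.
Δrequired reserves = 7% × −278M = −19.46M.
Δexcess reserves = Δreserves − Δrequired = +1066.5M − (−19.46M) = +1085.96 million.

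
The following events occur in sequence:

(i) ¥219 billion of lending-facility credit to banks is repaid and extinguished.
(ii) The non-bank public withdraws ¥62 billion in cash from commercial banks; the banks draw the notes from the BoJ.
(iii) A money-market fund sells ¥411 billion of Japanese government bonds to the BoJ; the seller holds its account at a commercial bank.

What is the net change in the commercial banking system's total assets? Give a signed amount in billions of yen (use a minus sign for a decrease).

+¥130 billion

Discount-window repayment ¥219 billion: bank balance sheets shrink → −¥219B.
Currency withdrawal ¥62 billion: bank balance sheets shrink → −¥62B.
Asset purchase (from non-banks) ¥411 billion: bank balance sheets expand → +¥411B.
Net: −219 − 62 + 411 = +¥130 billion.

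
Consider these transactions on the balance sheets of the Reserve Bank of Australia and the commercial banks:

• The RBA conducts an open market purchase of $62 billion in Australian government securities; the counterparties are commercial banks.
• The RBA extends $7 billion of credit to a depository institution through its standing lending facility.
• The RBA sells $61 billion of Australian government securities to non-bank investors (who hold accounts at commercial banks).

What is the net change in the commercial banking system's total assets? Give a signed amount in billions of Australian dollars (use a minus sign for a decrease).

-$54 billion

RBA balance sheet:
  Assets:      Securities +$1B, Loans to banks +$7B
  Liabilities: Bank reserves +$8B
Commercial banking system:
  Assets:      Reserves at CB +$8B, Securities −$62B
  Liabilities: Checkable deposits −$61B, Borrowings from CB +$7B
Change in total bank assets = -$54 billion.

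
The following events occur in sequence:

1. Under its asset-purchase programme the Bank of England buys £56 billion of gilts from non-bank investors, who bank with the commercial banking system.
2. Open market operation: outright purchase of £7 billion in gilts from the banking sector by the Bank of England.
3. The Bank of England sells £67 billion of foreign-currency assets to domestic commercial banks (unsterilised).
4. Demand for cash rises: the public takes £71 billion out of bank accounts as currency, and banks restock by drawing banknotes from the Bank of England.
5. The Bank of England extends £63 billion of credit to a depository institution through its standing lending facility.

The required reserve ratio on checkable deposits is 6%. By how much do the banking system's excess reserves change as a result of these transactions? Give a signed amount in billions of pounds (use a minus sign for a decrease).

Asset purchase (from non-banks) £56 billion: reserves +£56B, deposits +£56B.
OMO purchase (from banks) £7 billion: reserves +£7B, deposits 0.
FX sale £67 billion: reserves −£67B, deposits 0.
Currency withdrawal £71 billion: reserves −£71B, deposits −£71B.
Discount-window loan £63 billion: reserves +£63B, deposits 0.
Totals: Δreserves = −£12B, Δdeposits = −£15B.
Δrequired reserves = 6% × −£15B = −£0.9B.
Δexcess reserves = Δreserves − Δrequired = −£12B − (−£0.9B) = -£11.1 billion.

-£11.1 billion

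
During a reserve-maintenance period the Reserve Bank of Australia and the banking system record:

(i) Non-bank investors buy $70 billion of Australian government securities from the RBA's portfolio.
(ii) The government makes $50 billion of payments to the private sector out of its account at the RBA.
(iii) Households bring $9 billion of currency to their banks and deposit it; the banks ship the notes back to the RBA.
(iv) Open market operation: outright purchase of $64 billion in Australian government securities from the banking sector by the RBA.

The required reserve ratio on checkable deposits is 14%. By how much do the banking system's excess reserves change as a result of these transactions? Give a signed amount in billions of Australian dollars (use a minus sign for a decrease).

+$54.54 billion

Asset sale (to non-banks) $70 billion: reserves −$70B, deposits −$70B.
Government spending $50 billion: reserves +$50B, deposits +$50B.
Currency deposit $9 billion: reserves +$9B, deposits +$9B.
OMO purchase (from banks) $64 billion: reserves +$64B, deposits 0.
Totals: Δreserves = +$53B, Δdeposits = −$11B.
Δrequired reserves = 14% × −$11B = −$1.54B.
Δexcess reserves = Δreserves − Δrequired = +$53B − (−$1.54B) = +$54.54 billion.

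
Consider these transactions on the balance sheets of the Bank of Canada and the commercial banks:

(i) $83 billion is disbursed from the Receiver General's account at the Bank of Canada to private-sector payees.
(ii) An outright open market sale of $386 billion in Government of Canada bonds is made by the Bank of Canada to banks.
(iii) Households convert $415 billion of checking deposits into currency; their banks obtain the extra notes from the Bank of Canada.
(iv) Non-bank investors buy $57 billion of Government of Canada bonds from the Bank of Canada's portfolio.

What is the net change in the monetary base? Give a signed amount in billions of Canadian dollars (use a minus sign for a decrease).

-$360 billion

Government spending $83 billion: a non-base liability converts back to reserves → +$83B.
OMO sale (to banks) $386 billion: Bank of Canada balance sheet contracts → −$386B.
Currency withdrawal $415 billion: just a shift between currency and reserves — both are base money → 0.
Asset sale (to non-banks) $57 billion: Bank of Canada balance sheet contracts → −$57B.
Net: 83 − 386 + 0 − 57 = -$360 billion.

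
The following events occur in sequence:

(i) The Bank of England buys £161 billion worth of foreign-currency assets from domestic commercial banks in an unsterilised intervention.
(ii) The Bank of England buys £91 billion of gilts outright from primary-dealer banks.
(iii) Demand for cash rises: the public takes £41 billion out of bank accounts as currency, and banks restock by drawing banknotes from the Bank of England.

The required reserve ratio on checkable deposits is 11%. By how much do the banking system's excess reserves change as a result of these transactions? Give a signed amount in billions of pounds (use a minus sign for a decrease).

+£215.51 billion

FX purchase £161 billion: reserves +£161B, deposits 0.
OMO purchase (from banks) £91 billion: reserves +£91B, deposits 0.
Currency withdrawal £41 billion: reserves −£41B, deposits −£41B.
Totals: Δreserves = +£211B, Δdeposits = −£41B.
Δrequired reserves = 11% × −£41B = −£4.51B.
Δexcess reserves = Δreserves − Δrequired = +£211B − (−£4.51B) = +£215.51 billion.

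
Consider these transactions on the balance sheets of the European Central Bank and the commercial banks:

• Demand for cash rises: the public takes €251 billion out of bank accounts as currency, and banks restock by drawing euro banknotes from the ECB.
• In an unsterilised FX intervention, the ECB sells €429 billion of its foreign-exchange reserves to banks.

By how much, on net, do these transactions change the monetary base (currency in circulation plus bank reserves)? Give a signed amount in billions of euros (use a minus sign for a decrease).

-€429 billion

Currency withdrawal €251 billion: just a shift between currency and reserves — both are base money → 0.
FX sale €429 billion: ECB balance sheet contracts → −€429B.
Net: 0 − 429 = -€429 billion.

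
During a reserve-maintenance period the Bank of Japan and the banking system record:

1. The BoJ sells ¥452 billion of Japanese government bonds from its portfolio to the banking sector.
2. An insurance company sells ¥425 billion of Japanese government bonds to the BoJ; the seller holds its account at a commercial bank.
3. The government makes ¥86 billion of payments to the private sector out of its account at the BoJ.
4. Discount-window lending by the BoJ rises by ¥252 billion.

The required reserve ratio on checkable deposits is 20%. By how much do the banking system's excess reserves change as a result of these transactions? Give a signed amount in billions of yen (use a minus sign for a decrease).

+¥208.8 billion

OMO sale (to banks) ¥452 billion: reserves −¥452B, deposits 0.
Asset purchase (from non-banks) ¥425 billion: reserves +¥425B, deposits +¥425B.
Government spending ¥86 billion: reserves +¥86B, deposits +¥86B.
Discount-window loan ¥252 billion: reserves +¥252B, deposits 0.
Totals: Δreserves = +¥311B, Δdeposits = +¥511B.
Δrequired reserves = 20% × +¥511B = +¥102.2B.
Δexcess reserves = Δreserves − Δrequired = +¥311B − (+¥102.2B) = +¥208.8 billion.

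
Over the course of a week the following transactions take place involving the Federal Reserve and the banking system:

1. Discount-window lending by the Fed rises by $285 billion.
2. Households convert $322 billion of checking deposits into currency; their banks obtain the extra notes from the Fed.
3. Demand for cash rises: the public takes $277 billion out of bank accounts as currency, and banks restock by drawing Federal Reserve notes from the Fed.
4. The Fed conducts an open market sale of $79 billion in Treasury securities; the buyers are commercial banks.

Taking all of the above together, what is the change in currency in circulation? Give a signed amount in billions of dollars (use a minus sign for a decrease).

+$599 billion

Discount-window loan $285 billion: no currency enters or leaves circulation → 0.
Currency withdrawal $322 billion: notes leave the central bank → +$322B.
Currency withdrawal $277 billion: notes leave the central bank → +$277B.
OMO sale (to banks) $79 billion: no currency enters or leaves circulation → 0.
Net: 0 + 322 + 277 + 0 = +$599 billion.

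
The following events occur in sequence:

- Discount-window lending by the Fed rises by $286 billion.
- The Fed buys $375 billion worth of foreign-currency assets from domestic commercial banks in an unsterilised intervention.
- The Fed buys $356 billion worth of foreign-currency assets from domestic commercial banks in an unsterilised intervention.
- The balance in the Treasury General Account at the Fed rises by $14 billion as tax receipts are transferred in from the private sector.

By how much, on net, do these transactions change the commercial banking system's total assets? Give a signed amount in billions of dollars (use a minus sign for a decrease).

Discount-window loan $286 billion: bank balance sheets expand → +$286B.
FX purchase $375 billion: just an asset swap on bank balance sheets → 0.
FX purchase $356 billion: just an asset swap on bank balance sheets → 0.
Government account inflow $14 billion: bank balance sheets shrink → −$14B.
Net: 286 + 0 + 0 − 14 = +$272 billion.

+$272 billion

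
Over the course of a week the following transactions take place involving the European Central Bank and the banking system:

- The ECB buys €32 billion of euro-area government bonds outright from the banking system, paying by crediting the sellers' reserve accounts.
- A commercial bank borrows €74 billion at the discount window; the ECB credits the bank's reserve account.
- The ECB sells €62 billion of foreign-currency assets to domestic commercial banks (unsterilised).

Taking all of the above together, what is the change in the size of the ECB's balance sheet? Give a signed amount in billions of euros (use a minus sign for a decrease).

+€44 billion

OMO purchase (from banks) €32 billion: an ECB asset is acquired → +€32B.
Discount-window loan €74 billion: an ECB asset is acquired → +€74B.
FX sale €62 billion: an ECB asset is shed → −€62B.
Net: 32 + 74 − 62 = +€44 billion.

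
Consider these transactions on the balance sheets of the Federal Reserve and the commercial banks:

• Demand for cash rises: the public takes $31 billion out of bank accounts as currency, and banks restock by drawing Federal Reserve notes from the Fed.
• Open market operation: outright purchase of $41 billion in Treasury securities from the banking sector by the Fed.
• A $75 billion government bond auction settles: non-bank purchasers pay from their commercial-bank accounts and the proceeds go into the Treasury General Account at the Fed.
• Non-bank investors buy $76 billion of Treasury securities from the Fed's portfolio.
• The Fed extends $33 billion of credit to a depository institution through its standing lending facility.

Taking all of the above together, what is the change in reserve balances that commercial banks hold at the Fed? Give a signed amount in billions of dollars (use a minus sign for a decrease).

-$108 billion

Currency withdrawal $31 billion: banks swap reserves for currency → −$31B.
OMO purchase (from banks) $41 billion: the Fed pays by crediting reserve accounts → +$41B.
Government account inflow $75 billion: funds move from bank reserves into the government account → −$75B.
Asset sale (to non-banks) $76 billion: the non-bank buyers' banks settle from reserves → −$76B.
Discount-window loan $33 billion: the loan is credited to the bank's reserve account → +$33B.
Net: −31 + 41 − 75 − 76 + 33 = -$108 billion.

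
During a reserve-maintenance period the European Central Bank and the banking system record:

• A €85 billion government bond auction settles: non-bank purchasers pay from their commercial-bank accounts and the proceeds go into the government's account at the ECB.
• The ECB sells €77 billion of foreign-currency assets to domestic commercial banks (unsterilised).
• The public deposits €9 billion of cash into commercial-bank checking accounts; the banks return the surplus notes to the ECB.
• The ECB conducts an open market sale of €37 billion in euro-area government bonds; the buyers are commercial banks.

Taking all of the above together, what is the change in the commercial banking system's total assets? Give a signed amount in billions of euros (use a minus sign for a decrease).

-€76 billion

ECB balance sheet:
  Assets:      Securities −€37B, Foreign assets −€77B
  Liabilities: Bank reserves −€190B, Currency in circulation −€9B, Government deposits +€85B
Commercial banking system:
  Assets:      Reserves at CB −€190B, Securities +€37B, Foreign assets +€77B
  Liabilities: Checkable deposits −€76B
Change in total bank assets = -€76 billion.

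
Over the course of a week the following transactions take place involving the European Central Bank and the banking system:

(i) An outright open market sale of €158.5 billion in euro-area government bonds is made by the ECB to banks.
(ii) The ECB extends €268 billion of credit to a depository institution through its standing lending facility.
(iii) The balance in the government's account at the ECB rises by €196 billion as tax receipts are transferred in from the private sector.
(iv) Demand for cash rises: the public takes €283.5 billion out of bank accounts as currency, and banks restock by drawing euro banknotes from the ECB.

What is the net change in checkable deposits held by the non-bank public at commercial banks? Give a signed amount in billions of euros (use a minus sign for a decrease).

-€479.5 billion

OMO sale (to banks) €158.5 billion: the counterparty is a bank, so public deposits are unchanged → 0.
Discount-window loan €268 billion: the counterparty is a bank, so public deposits are unchanged → 0.
Government account inflow €196 billion: non-bank counterparties' bank balances fall → −€196B.
Currency withdrawal €283.5 billion: non-bank counterparties' bank balances fall → −€283.5B.
Net: 0 + 0 − 196 − 283.5 = -€479.5 billion.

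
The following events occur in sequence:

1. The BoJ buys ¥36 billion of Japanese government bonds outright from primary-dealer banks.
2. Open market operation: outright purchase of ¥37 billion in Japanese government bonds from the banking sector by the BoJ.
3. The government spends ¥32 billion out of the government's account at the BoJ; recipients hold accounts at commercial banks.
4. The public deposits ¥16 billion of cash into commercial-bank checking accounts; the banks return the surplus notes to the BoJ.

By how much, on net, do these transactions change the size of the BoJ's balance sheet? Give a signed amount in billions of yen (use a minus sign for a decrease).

OMO purchase (from banks) ¥36 billion: a BoJ asset is acquired → +¥36B.
OMO purchase (from banks) ¥37 billion: a BoJ asset is acquired → +¥37B.
Government spending ¥32 billion: only the composition of liabilities changes → 0.
Currency deposit ¥16 billion: only the composition of liabilities changes → 0.
Net: 36 + 37 + 0 + 0 = +¥73 billion.

+¥73 billion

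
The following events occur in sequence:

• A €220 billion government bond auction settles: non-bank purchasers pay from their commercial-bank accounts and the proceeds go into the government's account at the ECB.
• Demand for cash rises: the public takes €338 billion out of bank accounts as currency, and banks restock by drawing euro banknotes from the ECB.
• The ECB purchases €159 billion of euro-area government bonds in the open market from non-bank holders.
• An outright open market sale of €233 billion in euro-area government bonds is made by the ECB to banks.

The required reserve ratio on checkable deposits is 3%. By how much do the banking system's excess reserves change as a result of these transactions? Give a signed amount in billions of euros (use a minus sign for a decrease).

Government account inflow €220 billion: reserves −€220B, deposits −€220B.
Currency withdrawal €338 billion: reserves −€338B, deposits −€338B.
Asset purchase (from non-banks) €159 billion: reserves +€159B, deposits +€159B.
OMO sale (to banks) €233 billion: reserves −€233B, deposits 0.
Totals: Δreserves = −€632B, Δdeposits = −€399B.
Δrequired reserves = 3% × −€399B = −€11.97B.
Δexcess reserves = Δreserves − Δrequired = −€632B − (−€11.97B) = -€620.03 billion.

-€620.03 billion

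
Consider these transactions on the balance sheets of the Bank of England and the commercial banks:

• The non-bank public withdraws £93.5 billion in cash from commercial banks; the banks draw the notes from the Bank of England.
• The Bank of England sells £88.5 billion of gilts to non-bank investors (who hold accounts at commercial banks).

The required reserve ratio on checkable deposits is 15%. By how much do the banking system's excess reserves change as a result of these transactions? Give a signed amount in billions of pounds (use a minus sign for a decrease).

Currency withdrawal £93.5 billion: reserves −£93.5B, deposits −£93.5B.
Asset sale (to non-banks) £88.5 billion: reserves −£88.5B, deposits −£88.5B.
Totals: Δreserves = −£182B, Δdeposits = −£182B.
Δrequired reserves = 15% × −£182B = −£27.3B.
Δexcess reserves = Δreserves − Δrequired = −£182B − (−£27.3B) = -£154.7 billion.

-£154.7 billion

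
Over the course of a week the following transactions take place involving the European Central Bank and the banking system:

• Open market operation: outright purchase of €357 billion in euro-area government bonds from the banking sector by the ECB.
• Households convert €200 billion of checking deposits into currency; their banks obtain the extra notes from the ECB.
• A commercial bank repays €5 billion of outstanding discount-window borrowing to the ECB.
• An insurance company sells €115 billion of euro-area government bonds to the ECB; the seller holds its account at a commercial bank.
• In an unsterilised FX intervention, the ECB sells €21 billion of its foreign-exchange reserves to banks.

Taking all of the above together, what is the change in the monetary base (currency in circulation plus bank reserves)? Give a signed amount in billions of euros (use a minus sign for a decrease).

+€446 billion

ECB balance sheet:
  Assets:      Securities +€472B, Loans to banks −€5B, Foreign assets −€21B
  Liabilities: Bank reserves +€246B, Currency in circulation +€200B
Monetary base = currency + reserves: +€200B + (+€246B) = +€446 billion.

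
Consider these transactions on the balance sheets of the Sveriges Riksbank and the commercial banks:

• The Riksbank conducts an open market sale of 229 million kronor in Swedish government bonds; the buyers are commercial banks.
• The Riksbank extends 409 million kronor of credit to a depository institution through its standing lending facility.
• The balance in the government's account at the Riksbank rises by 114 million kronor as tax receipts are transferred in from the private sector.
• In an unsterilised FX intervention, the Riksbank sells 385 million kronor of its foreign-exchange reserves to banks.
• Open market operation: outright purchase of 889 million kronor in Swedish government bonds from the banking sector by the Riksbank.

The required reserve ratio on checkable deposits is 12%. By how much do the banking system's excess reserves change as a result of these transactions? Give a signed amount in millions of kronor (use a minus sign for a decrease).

OMO sale (to banks) 229 million kronor: reserves −229M, deposits 0.
Discount-window loan 409 million kronor: reserves +409M, deposits 0.
Government account inflow 114 million kronor: reserves −114M, deposits −114M.
FX sale 385 million kronor: reserves −385M, deposits 0.
OMO purchase (from banks) 889 million kronor: reserves +889M, deposits 0.
Totals: Δreserves = +570M, Δdeposits = −114M.
Δrequired reserves = 12% × −114M = −13.68M.
Δexcess reserves = Δreserves − Δrequired = +570M − (−13.68M) = +583.68 million.

+583.68 million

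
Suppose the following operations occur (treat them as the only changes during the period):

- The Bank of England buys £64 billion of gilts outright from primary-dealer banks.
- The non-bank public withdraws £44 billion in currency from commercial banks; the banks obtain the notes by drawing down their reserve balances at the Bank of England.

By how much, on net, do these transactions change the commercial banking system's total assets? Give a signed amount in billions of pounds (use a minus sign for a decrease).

OMO purchase (from banks) £64 billion: just an asset swap on bank balance sheets → 0.
Currency withdrawal £44 billion: bank balance sheets shrink → −£44B.
Net: 0 − 44 = -£44 billion.

-£44 billion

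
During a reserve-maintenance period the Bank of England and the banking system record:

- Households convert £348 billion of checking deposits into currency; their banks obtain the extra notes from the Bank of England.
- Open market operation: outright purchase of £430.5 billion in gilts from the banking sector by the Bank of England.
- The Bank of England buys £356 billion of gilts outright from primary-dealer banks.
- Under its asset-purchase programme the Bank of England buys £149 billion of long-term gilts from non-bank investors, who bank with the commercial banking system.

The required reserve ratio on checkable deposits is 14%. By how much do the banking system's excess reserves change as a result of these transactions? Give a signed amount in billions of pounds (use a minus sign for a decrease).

+£615.36 billion

Currency withdrawal £348 billion: reserves −£348B, deposits −£348B.
OMO purchase (from banks) £430.5 billion: reserves +£430.5B, deposits 0.
OMO purchase (from banks) £356 billion: reserves +£356B, deposits 0.
Asset purchase (from non-banks) £149 billion: reserves +£149B, deposits +£149B.
Totals: Δreserves = +£587.5B, Δdeposits = −£199B.
Δrequired reserves = 14% × −£199B = −£27.86B.
Δexcess reserves = Δreserves − Δrequired = +£587.5B − (−£27.86B) = +£615.36 billion.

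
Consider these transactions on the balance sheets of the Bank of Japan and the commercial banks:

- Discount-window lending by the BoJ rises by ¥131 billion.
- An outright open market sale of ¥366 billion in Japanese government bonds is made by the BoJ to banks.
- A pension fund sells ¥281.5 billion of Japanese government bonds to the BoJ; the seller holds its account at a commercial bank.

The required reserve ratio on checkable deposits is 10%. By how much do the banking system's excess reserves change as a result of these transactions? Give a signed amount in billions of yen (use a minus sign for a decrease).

+¥18.35 billion

Discount-window loan ¥131 billion: reserves +¥131B, deposits 0.
OMO sale (to banks) ¥366 billion: reserves −¥366B, deposits 0.
Asset purchase (from non-banks) ¥281.5 billion: reserves +¥281.5B, deposits +¥281.5B.
Totals: Δreserves = +¥46.5B, Δdeposits = +¥281.5B.
Δrequired reserves = 10% × +¥281.5B = +¥28.15B.
Δexcess reserves = Δreserves − Δrequired = +¥46.5B − (+¥28.15B) = +¥18.35 billion.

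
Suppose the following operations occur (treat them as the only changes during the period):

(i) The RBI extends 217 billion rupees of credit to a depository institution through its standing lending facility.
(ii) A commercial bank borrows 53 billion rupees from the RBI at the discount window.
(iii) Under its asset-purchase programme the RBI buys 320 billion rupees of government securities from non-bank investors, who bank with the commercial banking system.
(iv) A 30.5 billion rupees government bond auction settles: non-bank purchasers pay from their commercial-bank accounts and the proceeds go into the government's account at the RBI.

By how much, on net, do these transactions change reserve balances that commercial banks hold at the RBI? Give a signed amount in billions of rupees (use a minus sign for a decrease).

Discount-window loan 217 billion rupees: the loan is credited to the bank's reserve account → +217B.
Discount-window loan 53 billion rupees: the loan is credited to the bank's reserve account → +53B.
Asset purchase (from non-banks) 320 billion rupees: the RBI pays by crediting reserve accounts → +320B.
Government account inflow 30.5 billion rupees: funds move from bank reserves into the government account → −30.5B.
Net: 217 + 53 + 320 − 30.5 = +559.5 billion.

+559.5 billion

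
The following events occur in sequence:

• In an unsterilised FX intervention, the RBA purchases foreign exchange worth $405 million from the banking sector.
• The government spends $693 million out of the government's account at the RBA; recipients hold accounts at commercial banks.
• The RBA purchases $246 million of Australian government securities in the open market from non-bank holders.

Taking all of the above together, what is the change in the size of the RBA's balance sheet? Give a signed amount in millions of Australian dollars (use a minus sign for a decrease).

+$651 million

RBA balance sheet:
  Assets:      Securities +$246M, Foreign assets +$405M
  Liabilities: Bank reserves +$1344M, Government deposits −$693M
Change in total RBA assets = +$651 million.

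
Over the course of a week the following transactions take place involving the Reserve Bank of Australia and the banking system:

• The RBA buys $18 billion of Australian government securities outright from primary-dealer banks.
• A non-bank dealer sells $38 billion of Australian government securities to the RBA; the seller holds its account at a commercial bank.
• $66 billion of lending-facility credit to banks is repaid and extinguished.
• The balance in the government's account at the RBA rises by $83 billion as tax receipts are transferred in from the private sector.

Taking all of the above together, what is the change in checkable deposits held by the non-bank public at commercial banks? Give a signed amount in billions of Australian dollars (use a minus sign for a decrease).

-$45 billion

RBA balance sheet:
  Assets:      Securities +$56B, Loans to banks −$66B
  Liabilities: Bank reserves −$93B, Government deposits +$83B
Commercial banking system:
  Assets:      Reserves at CB −$93B, Securities −$18B
  Liabilities: Checkable deposits −$45B, Borrowings from CB −$66B
So the change in checkable deposits held by the non-bank public at commercial banks is -$45 billion.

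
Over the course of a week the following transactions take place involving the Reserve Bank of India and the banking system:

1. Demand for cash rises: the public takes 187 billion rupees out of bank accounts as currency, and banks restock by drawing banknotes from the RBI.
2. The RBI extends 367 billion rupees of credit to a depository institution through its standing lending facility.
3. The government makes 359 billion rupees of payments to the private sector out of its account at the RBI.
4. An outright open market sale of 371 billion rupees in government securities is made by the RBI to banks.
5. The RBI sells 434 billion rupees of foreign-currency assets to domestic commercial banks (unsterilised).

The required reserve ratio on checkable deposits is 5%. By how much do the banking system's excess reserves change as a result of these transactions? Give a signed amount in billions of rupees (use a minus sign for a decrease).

-274.6 billion

Currency withdrawal 187 billion rupees: reserves −187B, deposits −187B.
Discount-window loan 367 billion rupees: reserves +367B, deposits 0.
Government spending 359 billion rupees: reserves +359B, deposits +359B.
OMO sale (to banks) 371 billion rupees: reserves −371B, deposits 0.
FX sale 434 billion rupees: reserves −434B, deposits 0.
Totals: Δreserves = −266B, Δdeposits = +172B.
Δrequired reserves = 5% × +172B = +8.6B.
Δexcess reserves = Δreserves − Δrequired = −266B − (+8.6B) = -274.6 billion.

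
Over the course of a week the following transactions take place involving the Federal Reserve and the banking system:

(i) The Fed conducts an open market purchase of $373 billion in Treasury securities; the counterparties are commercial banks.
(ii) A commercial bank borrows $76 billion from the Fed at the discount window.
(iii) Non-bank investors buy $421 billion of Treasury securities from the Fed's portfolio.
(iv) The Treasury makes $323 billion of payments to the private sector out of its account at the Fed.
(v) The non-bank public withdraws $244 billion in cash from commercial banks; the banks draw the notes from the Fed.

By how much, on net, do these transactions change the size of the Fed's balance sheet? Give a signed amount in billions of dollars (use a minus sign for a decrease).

+$28 billion

Fed balance sheet:
  Assets:      Securities −$48B, Loans to banks +$76B
  Liabilities: Bank reserves +$107B, Currency in circulation +$244B, Government deposits −$323B
Commercial banking system:
  Assets:      Reserves at CB +$107B, Securities −$373B
  Liabilities: Checkable deposits −$342B, Borrowings from CB +$76B
Change in total Fed assets = +$28 billion.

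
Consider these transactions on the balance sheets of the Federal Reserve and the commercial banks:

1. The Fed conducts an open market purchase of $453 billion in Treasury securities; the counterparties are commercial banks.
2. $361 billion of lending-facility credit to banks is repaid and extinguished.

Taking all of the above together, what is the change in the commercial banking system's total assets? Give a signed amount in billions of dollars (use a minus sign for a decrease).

OMO purchase (from banks) $453 billion: just an asset swap on bank balance sheets → 0.
Discount-window repayment $361 billion: bank balance sheets shrink → −$361B.
Net: 0 − 361 = -$361 billion.

-$361 billion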